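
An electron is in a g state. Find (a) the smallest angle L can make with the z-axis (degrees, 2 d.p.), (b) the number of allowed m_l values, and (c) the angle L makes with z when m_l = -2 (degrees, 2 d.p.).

θ_min ≈ 26.57°; 9 values; θ(m_l=-2) ≈ 116.57°

For a g orbital, l = 4.
cos θ_min = 4/√20, so θ_min ≈ 26.57°.
There are 2l+1 = 9 values of m_l.
For m_l = -2: cos θ = -2/√20, θ ≈ 116.57°.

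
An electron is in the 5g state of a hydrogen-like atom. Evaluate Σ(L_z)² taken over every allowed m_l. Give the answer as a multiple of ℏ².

The 5g subshell has l = 4.
m_l ∈ {-4, -3, -2, -1, 0, 1, 2, 3, 4}.
Σ m_l² = l(l+1)(2l+1)/3 = 4·5·9/3 = 60.

Σ(L_z)² = 60 ℏ²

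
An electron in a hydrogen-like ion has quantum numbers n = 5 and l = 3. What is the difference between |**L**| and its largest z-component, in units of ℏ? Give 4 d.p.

|L| − L_z,max ≈ 0.4641ℏ

|L| = 2√3 ℏ ≈ 3.4641ℏ, while L_z,max = lℏ = 3ℏ.
The difference is (2√3 − 3)ℏ ≈ 0.4641ℏ.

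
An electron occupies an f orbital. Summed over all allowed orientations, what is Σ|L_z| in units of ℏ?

Σ|L_z| = 12 ℏ

F corresponds to l = 3.
m_l ∈ {-3, -2, -1, 0, 1, 2, 3}.
Σ|m_l| = l(l+1) = 12.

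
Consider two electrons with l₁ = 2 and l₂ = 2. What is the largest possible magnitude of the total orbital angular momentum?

Angular momentum addition gives L = |l₁ − l₂|, …, l₁ + l₂.
L ∈ {0, 1, 2, 3, 4}.
The largest magnitude corresponds to L = 4: |L_tot| = ℏ√(4·5) = 2√5 ℏ.

|L_tot|_max = 2√5 ℏ ≈ 4.472ℏ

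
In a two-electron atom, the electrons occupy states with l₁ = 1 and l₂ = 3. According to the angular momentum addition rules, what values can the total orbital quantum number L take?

The total orbital quantum number L ranges from |l₁ − l₂| to l₁ + l₂ in integer steps.
So L can be 2, 3, 4.

L = 2, 3, 4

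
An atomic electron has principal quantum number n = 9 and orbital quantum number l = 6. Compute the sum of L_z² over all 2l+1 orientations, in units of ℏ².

m_l ∈ {-6, -5, -4, -3, -2, -1, 0, 1, 2, 3, 4, 5, 6}.
Σ m_l² = 2·(1 + 4 + 9 + 16 + 25 + 36) = 182.

Σ(L_z)² = 182 ℏ²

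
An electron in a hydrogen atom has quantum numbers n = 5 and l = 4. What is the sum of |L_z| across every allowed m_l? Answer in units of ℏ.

m_l ∈ {-4, -3, -2, -1, 0, 1, 2, 3, 4}.
Σ|m_l| = l(l+1) = 20.

Σ|L_z| = 20 ℏ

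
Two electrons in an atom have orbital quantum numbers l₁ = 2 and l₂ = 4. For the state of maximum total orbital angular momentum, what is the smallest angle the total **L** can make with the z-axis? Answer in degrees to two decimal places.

θ_min ≈ 22.21°

The total orbital quantum number L ranges from |l₁ − l₂| to l₁ + l₂ in integer steps.
Allowed values: L = 2, 3, 4, 5, 6.
The maximum is L = 6, with |L_tot| = ℏ√(6·7) = √42 ℏ.
The minimum angle with z is arccos(6/√42) ≈ 22.21°.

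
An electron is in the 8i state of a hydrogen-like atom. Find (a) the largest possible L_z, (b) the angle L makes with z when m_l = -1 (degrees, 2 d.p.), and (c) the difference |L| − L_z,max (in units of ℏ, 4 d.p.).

8i means n = 8, l = 6.
L_z,max = lℏ = 6ℏ.
For m_l = -1: cos θ = -1/√42, θ ≈ 98.88°.
|L| − L_z,max = (√42 − 6)ℏ ≈ 0.4807ℏ.

L_z,max = 6ℏ; θ(m_l=-1) ≈ 98.88°; |L|−L_z,max ≈ 0.4807ℏ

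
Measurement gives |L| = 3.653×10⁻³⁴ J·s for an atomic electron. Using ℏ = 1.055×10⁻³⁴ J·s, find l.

l = 3

|L|/ℏ = (3.653×10⁻³⁴)/(1.055×10⁻³⁴) ≈ 3.463.
l(l+1) ≈ 3.463² ≈ 11.99, so l = 3.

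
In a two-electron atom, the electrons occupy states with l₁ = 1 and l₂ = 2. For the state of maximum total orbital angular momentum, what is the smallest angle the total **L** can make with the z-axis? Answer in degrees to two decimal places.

By the triangle rule, |l₁ − l₂| ≤ L ≤ l₁ + l₂.
L ∈ {1, 2, 3}.
The maximum is L = 3, with |L_tot| = ℏ√(3·4) = 2√3 ℏ.
The minimum angle with z is arccos(3/√12) ≈ 30.00°.

θ_min ≈ 30.00°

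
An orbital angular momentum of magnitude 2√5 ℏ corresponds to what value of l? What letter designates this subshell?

l = 4 (g orbital)

(|L|/ℏ)² = l(l+1) = 20.
Solving: l = 4.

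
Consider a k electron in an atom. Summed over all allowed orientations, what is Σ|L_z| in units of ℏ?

Σ|L_z| = 56 ℏ

A k state has l = 7.
m_l ∈ {-7, -6, -5, -4, -3, -2, -1, 0, 1, 2, 3, 4, 5, 6, 7}.
Σ|m_l| = l(l+1) = 56.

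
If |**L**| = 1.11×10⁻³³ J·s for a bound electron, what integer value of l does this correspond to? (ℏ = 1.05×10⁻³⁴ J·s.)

Dividing by ℏ: |L|/ℏ ≈ 10.571.
(|L|/ℏ)² = l(l+1) ≈ 111.76 ⇒ l = 10.

l = 10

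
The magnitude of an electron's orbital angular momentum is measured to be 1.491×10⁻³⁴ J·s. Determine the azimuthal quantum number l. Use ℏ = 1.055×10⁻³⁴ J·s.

Dividing by ℏ: |L|/ℏ ≈ 1.413.
(|L|/ℏ)² = l(l+1) ≈ 2.00 ⇒ l = 1.

l = 1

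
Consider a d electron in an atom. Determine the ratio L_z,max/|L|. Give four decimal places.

L_z,max/|L| = 0.8165

D corresponds to l = 2.
|L| = √6 ℏ ≈ 2.4495ℏ, while L_z,max = lℏ = 2ℏ.
L_z,max/|L| = 2/√6 = 0.8165.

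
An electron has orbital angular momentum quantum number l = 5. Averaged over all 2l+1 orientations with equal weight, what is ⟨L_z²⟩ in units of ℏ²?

⟨L_z²⟩ = 10 ℏ²

m_l ∈ {-5, -4, -3, -2, -1, 0, 1, 2, 3, 4, 5}.
⟨L_z²⟩ = ℏ²·l(l+1)/3 = 10ℏ².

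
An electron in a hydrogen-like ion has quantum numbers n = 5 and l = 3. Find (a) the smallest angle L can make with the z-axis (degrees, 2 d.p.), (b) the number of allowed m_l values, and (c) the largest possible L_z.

cos θ_min = 3/√12, so θ_min ≈ 30.00°.
There are 2l+1 = 7 values of m_l.
L_z,max = lℏ = 3ℏ.

θ_min ≈ 30.00°; 7 values; L_z,max = 3ℏ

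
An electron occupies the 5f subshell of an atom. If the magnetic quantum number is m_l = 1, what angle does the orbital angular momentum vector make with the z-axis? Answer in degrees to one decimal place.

θ ≈ 73.2°

The 5f subshell has l = 3.
|L| = ℏ√(l(l+1)) = 2√3 ℏ.
L_z = m_l ℏ = 1ℏ.
cos θ = L_z/|L| = 1/√12, so θ ≈ 73.2°.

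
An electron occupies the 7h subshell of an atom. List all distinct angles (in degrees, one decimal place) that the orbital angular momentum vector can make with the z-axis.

θ ∈ {24.1°, 43.1°, 56.8°, 68.6°, 79.5°, 90.0°, 100.5°, 111.4°, 123.2°, 136.9°, 155.9°}

For 7h, l = 5.
|L|² = l(l+1)ℏ² = 30ℏ², so |L| = √30 ℏ.
cos θ = m_l/√30 for each m_l ∈ {-5, -4, -3, -2, -1, 0, 1, 2, 3, 4, 5}.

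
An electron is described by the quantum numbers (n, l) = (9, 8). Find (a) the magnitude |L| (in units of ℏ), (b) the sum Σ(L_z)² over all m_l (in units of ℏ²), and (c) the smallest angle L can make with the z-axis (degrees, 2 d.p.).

|L| = 6√2 ℏ ≈ 8.485ℏ; Σ(L_z)² = 408 ℏ²; θ_min ≈ 19.47°

|L| = ℏ√(8·9) = 6√2 ℏ ≈ 8.485ℏ.
Σ m_l² = 408, so Σ(L_z)² = 408 ℏ².
cos θ_min = 8/√72, so θ_min ≈ 19.47°.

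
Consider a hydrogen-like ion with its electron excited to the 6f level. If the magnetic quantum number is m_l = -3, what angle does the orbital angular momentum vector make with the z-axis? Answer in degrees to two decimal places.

The 6f level has l = 3.
|L| = ℏ√(l(l+1)) = 2√3 ℏ.
L_z = m_l ℏ = −3ℏ.
cos θ = L_z/|L| = -3/√12, so θ ≈ 150.00°.

θ ≈ 150.00°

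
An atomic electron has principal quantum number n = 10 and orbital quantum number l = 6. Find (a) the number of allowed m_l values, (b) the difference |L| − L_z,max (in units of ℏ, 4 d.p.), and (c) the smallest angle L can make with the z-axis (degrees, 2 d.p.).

13 values; |L|−L_z,max ≈ 0.4807ℏ; θ_min ≈ 22.21°

There are 2l+1 = 13 values of m_l.
|L| − L_z,max = (√42 − 6)ℏ ≈ 0.4807ℏ.
cos θ_min = 6/√42, so θ_min ≈ 22.21°.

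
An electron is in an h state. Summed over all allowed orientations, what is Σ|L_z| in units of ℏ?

Σ|L_z| = 30 ℏ

The letter h corresponds to l = 5.
The allowed m_l values are -5, -4, -3, -2, -1, 0, 1, 2, 3, 4, 5.
Σ|m_l| = 2(1+2+…+5) = 30.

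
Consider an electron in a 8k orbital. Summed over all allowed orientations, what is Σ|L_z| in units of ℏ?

The 8k subshell has l = 7.
m_l runs from −7 to 7, i.e. {-7, -6, -5, -4, -3, -2, -1, 0, 1, 2, 3, 4, 5, 6, 7}.
Σ|m_l| = l(l+1) = 56.

Σ|L_z| = 56 ℏ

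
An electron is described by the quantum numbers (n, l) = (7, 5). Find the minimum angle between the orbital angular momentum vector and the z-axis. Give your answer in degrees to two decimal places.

θ_min ≈ 24.09°

|L| = √(l(l+1)) ℏ = √30 ℏ.
The smallest angle corresponds to the largest L_z, i.e. m_l = l = 5, giving L_z = 5ℏ.
cos θ_min = 5/√30, so θ_min ≈ 24.09°.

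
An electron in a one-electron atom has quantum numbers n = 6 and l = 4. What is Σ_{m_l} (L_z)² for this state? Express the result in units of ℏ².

m_l ∈ {-4, -3, -2, -1, 0, 1, 2, 3, 4}.
Σ m_l² = l(l+1)(2l+1)/3 = 4·5·9/3 = 60.

Σ(L_z)² = 60 ℏ²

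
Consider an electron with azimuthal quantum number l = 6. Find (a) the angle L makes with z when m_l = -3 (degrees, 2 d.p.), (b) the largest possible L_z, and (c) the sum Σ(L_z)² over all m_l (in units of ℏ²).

For m_l = -3: cos θ = -3/√42, θ ≈ 117.58°.
L_z,max = lℏ = 6ℏ.
Σ m_l² = 182, so Σ(L_z)² = 182 ℏ².

θ(m_l=-3) ≈ 117.58°; L_z,max = 6ℏ; Σ(L_z)² = 182 ℏ²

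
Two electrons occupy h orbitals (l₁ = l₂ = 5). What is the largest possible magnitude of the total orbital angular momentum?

By the triangle rule, |l₁ − l₂| ≤ L ≤ l₁ + l₂.
So L can be 0, 1, 2, 3, 4, 5, 6, 7, 8, 9, 10.
The largest magnitude corresponds to L = 10: |L_tot| = ℏ√(10·11) = √110 ℏ.

|L_tot|_max = √110 ℏ ≈ 10.488ℏ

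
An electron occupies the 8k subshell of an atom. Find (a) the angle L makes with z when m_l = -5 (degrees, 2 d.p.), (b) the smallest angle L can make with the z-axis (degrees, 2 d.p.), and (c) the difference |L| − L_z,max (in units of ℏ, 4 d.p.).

θ(m_l=-5) ≈ 131.92°; θ_min ≈ 20.70°; |L|−L_z,max ≈ 0.4833ℏ

For 8k, l = 7.
For m_l = -5: cos θ = -5/√56, θ ≈ 131.92°.
cos θ_min = 7/√56, so θ_min ≈ 20.70°.
|L| − L_z,max = (2√14 − 7)ℏ ≈ 0.4833ℏ.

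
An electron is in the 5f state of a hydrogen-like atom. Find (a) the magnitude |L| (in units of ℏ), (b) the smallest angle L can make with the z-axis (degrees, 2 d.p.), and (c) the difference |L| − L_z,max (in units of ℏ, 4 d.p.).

5f means n = 5, l = 3.
|L| = ℏ√(3·4) = 2√3 ℏ ≈ 3.464ℏ.
cos θ_min = 3/√12, so θ_min ≈ 30.00°.
|L| − L_z,max = (2√3 − 3)ℏ ≈ 0.4641ℏ.

|L| = 2√3 ℏ ≈ 3.464ℏ; θ_min ≈ 30.00°; |L|−L_z,max ≈ 0.4641ℏ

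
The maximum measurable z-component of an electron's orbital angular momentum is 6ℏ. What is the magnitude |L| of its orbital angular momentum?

|L| = √42 ℏ ≈ 6.481ℏ

Since max m_l = l, l = 6.
Then |L| = ℏ√(6·7) = √42 ℏ.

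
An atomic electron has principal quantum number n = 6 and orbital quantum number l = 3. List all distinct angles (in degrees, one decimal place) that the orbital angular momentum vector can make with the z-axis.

|L| = ℏ√(l(l+1)) = 2√3 ℏ.
cos θ = m_l/√12 for each m_l ∈ {-3, -2, -1, 0, 1, 2, 3}.

θ ∈ {30.0°, 54.7°, 73.2°, 90.0°, 106.8°, 125.3°, 150.0°}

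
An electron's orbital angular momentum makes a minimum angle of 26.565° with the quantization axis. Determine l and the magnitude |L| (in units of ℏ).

cos θ_min = l/√(l(l+1)) = √(l/(l+1)), so l/(l+1) = cos²(26.565°) = 0.8000.
l = cos²θ/sin²θ ≈ 4.
Then |L| = ℏ√(4·5) = 2√5 ℏ.

l = 4, |L| = 2√5 ℏ ≈ 4.472ℏ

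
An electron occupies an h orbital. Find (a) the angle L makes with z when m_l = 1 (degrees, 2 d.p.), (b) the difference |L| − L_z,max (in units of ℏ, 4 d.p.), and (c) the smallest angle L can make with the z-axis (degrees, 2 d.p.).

For an h orbital, l = 5.
For m_l = 1: cos θ = 1/√30, θ ≈ 79.48°.
|L| − L_z,max = (√30 − 5)ℏ ≈ 0.4772ℏ.
cos θ_min = 5/√30, so θ_min ≈ 24.09°.

θ(m_l=1) ≈ 79.48°; |L|−L_z,max ≈ 0.4772ℏ; θ_min ≈ 24.09°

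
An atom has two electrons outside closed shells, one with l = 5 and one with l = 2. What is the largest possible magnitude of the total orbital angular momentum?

The total orbital quantum number L ranges from |l₁ − l₂| to l₁ + l₂ in integer steps.
L ∈ {3, 4, 5, 6, 7}.
The largest magnitude corresponds to L = 7: |L_tot| = ℏ√(7·8) = 2√14 ℏ.

|L_tot|_max = 2√14 ℏ ≈ 7.483ℏ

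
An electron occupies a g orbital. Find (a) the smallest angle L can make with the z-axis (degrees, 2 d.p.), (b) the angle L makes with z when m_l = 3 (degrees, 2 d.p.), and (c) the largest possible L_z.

For a g orbital, l = 4.
cos θ_min = 4/√20, so θ_min ≈ 26.57°.
For m_l = 3: cos θ = 3/√20, θ ≈ 47.87°.
L_z,max = lℏ = 4ℏ.

θ_min ≈ 26.57°; θ(m_l=3) ≈ 47.87°; L_z,max = 4ℏ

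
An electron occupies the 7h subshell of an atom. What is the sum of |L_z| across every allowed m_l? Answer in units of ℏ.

Σ|L_z| = 30 ℏ

For 7h, l = 5.
m_l runs from −5 to 5, i.e. {-5, -4, -3, -2, -1, 0, 1, 2, 3, 4, 5}.
Σ|m_l| = 2·5(5+1)/2 = 30.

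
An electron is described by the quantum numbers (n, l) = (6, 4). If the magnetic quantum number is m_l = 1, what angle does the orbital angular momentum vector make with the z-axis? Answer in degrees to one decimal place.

|L| = √(l(l+1)) ℏ = 2√5 ℏ.
L_z = m_l ℏ = 1ℏ.
cos θ = L_z/|L| = 1/√20, so θ ≈ 77.1°.

θ ≈ 77.1°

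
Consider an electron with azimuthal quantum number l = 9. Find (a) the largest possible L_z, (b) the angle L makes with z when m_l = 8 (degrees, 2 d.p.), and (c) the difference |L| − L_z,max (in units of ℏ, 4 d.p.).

L_z,max = 9ℏ; θ(m_l=8) ≈ 32.51°; |L|−L_z,max ≈ 0.4868ℏ

L_z,max = lℏ = 9ℏ.
For m_l = 8: cos θ = 8/√90, θ ≈ 32.51°.
|L| − L_z,max = (3√10 − 9)ℏ ≈ 0.4868ℏ.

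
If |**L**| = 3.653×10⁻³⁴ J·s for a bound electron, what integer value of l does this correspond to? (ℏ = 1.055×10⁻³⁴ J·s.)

In units of ℏ, |L| ≈ 3.463.
Set l(l+1) = 11.99; the integer solution is l = 3.

l = 3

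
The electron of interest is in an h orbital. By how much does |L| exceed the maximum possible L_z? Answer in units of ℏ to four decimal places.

|L| − L_z,max ≈ 0.4772ℏ

For an h orbital, l = 5.
|L| = √30 ℏ ≈ 5.4772ℏ, while L_z,max = lℏ = 5ℏ.
The difference is (√30 − 5)ℏ ≈ 0.4772ℏ.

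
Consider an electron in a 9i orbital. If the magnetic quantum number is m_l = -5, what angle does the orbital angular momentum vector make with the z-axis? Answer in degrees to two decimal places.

The 9i subshell has l = 6.
|L|² = l(l+1)ℏ² = 42ℏ², so |L| = √42 ℏ.
L_z = m_l ℏ = −5ℏ.
cos θ = L_z/|L| = -5/√42, so θ ≈ 140.49°.

θ ≈ 140.49°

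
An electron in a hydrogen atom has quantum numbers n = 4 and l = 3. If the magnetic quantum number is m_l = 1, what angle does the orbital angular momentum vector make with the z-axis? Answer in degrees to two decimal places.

θ ≈ 73.22°

|L| = √(l(l+1)) ℏ = 2√3 ℏ.
L_z = m_l ℏ = 1ℏ.
cos θ = L_z/|L| = 1/√12, so θ ≈ 73.22°.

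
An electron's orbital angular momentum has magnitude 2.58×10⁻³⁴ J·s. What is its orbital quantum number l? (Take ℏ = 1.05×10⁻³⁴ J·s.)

l = 2

In units of ℏ, |L| ≈ 2.457.
(|L|/ℏ)² = l(l+1) ≈ 6.04 ⇒ l = 2.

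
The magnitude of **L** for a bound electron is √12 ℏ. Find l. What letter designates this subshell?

(|L|/ℏ)² = l(l+1) = 12.
l² + l − 12 = 0 ⇒ l = 3.

l = 3 (f orbital)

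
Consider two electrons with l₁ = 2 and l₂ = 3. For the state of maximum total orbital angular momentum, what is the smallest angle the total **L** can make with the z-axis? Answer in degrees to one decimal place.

L runs from |2 − 3| = 1 to 2 + 3 = 5.
L ∈ {1, 2, 3, 4, 5}.
The maximum is L = 5, with |L_tot| = ℏ√(5·6) = √30 ℏ.
The minimum angle with z is arccos(5/√30) ≈ 24.1°.

θ_min ≈ 24.1°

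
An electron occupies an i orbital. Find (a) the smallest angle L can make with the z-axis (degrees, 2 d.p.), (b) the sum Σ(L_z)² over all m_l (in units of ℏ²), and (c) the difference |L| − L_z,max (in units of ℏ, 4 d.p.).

θ_min ≈ 22.21°; Σ(L_z)² = 182 ℏ²; |L|−L_z,max ≈ 0.4807ℏ

The letter i corresponds to l = 6.
cos θ_min = 6/√42, so θ_min ≈ 22.21°.
Σ m_l² = 182, so Σ(L_z)² = 182 ℏ².
|L| − L_z,max = (√42 − 6)ℏ ≈ 0.4807ℏ.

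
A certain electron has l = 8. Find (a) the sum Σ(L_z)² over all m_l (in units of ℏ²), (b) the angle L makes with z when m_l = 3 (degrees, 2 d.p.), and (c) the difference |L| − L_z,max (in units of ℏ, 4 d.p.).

Σ m_l² = 408, so Σ(L_z)² = 408 ℏ².
For m_l = 3: cos θ = 3/√72, θ ≈ 69.30°.
|L| − L_z,max = (6√2 − 8)ℏ ≈ 0.4853ℏ.

Σ(L_z)² = 408 ℏ²; θ(m_l=3) ≈ 69.30°; |L|−L_z,max ≈ 0.4853ℏ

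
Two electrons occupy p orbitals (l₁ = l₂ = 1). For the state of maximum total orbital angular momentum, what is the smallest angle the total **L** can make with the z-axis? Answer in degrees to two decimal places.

θ_min ≈ 35.26°

By the triangle rule, |l₁ − l₂| ≤ L ≤ l₁ + l₂.
Allowed values: L = 0, 1, 2.
The maximum is L = 2, with |L_tot| = ℏ√(2·3) = √6 ℏ.
The minimum angle with z is arccos(2/√6) ≈ 35.26°.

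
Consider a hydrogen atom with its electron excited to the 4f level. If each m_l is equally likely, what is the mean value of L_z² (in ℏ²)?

⟨L_z²⟩ = 4 ℏ²

The 4f level has l = 3.
The allowed m_l values are -3, -2, -1, 0, 1, 2, 3.
Average of L_z² over 7 states: 28/7 ℏ² = 4 ℏ².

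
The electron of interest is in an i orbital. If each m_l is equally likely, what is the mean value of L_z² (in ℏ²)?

⟨L_z²⟩ = 14 ℏ²

The letter i corresponds to l = 6.
m_l ∈ {-6, -5, -4, -3, -2, -1, 0, 1, 2, 3, 4, 5, 6}.
⟨L_z²⟩ = ℏ²·l(l+1)/3 = 14ℏ².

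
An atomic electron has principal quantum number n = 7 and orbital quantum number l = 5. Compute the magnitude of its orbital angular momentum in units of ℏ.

|L| = ℏ√(l(l+1)) = ℏ√(5·6) = √30 ℏ

|L| = √30 ℏ ≈ 5.477ℏ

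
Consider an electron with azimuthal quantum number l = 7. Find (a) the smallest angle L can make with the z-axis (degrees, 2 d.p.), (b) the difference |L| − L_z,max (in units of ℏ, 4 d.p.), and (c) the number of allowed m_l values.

θ_min ≈ 20.70°; |L|−L_z,max ≈ 0.4833ℏ; 15 values

cos θ_min = 7/√56, so θ_min ≈ 20.70°.
|L| − L_z,max = (2√14 − 7)ℏ ≈ 0.4833ℏ.
There are 2l+1 = 15 values of m_l.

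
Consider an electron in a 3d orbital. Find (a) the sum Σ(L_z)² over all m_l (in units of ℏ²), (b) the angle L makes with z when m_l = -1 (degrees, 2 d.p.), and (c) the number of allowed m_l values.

Σ(L_z)² = 10 ℏ²; θ(m_l=-1) ≈ 114.09°; 5 values

The 3d subshell has l = 2.
Σ m_l² = 10, so Σ(L_z)² = 10 ℏ².
For m_l = -1: cos θ = -1/√6, θ ≈ 114.09°.
There are 2l+1 = 5 values of m_l.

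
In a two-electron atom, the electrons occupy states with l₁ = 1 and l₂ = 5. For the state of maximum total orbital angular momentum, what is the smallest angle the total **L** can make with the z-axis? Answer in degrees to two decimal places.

By the triangle rule, |l₁ − l₂| ≤ L ≤ l₁ + l₂.
Allowed values: L = 4, 5, 6.
The maximum is L = 6, with |L_tot| = ℏ√(6·7) = √42 ℏ.
The minimum angle with z is arccos(6/√42) ≈ 22.21°.

θ_min ≈ 22.21°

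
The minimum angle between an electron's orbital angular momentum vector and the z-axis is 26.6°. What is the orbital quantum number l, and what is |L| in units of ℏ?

l = 4, |L| = 2√5 ℏ ≈ 4.472ℏ

At minimum angle, m_l = l, so cos θ = l/√(l(l+1)); cos²θ = l/(l+1) = 0.7995.
l = cos²θ/sin²θ ≈ 4.
Then |L| = ℏ√(4·5) = 2√5 ℏ.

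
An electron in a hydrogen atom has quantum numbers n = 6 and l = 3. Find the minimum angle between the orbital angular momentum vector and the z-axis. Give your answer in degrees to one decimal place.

θ_min ≈ 30.0°

|L| = ℏ√(l(l+1)) = 2√3 ℏ.
The smallest angle corresponds to the largest L_z, i.e. m_l = l = 3, giving L_z = 3ℏ.
cos θ_min = 3/√12, so θ_min ≈ 30.0°.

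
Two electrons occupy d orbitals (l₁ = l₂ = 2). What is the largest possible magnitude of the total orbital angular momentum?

L runs from |2 − 2| = 0 to 2 + 2 = 4.
L ∈ {0, 1, 2, 3, 4}.
The largest magnitude corresponds to L = 4: |L_tot| = ℏ√(4·5) = 2√5 ℏ.

|L_tot|_max = 2√5 ℏ ≈ 4.472ℏ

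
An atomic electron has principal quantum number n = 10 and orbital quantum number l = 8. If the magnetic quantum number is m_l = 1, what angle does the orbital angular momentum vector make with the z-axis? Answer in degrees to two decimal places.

|L| = √(l(l+1)) ℏ = 6√2 ℏ.
L_z = m_l ℏ = 1ℏ.
cos θ = L_z/|L| = 1/√72, so θ ≈ 83.23°.

θ ≈ 83.23°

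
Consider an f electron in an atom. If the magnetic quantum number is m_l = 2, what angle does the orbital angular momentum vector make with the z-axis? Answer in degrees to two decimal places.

θ ≈ 54.74°

For an f orbital, l = 3.
|L| = √(l(l+1)) ℏ = 2√3 ℏ.
L_z = m_l ℏ = 2ℏ.
cos θ = L_z/|L| = 2/√12, so θ ≈ 54.74°.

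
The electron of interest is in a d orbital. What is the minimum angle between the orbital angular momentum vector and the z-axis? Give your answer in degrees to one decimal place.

A d state has l = 2.
|L| = ℏ√(l(l+1)) = √6 ℏ.
The smallest angle corresponds to the largest L_z, i.e. m_l = l = 2, giving L_z = 2ℏ.
cos θ_min = 2/√6, so θ_min ≈ 35.3°.

θ_min ≈ 35.3°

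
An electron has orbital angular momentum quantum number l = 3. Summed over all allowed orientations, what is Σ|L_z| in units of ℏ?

The allowed m_l values are -3, -2, -1, 0, 1, 2, 3.
Σ|m_l| = 2·3(3+1)/2 = 12.

Σ|L_z| = 12 ℏ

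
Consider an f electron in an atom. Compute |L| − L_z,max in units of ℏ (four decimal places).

|L| − L_z,max ≈ 0.4641ℏ

An f state has l = 3.
|L| = 2√3 ℏ ≈ 3.4641ℏ, while L_z,max = lℏ = 3ℏ.
The difference is (2√3 − 3)ℏ ≈ 0.4641ℏ.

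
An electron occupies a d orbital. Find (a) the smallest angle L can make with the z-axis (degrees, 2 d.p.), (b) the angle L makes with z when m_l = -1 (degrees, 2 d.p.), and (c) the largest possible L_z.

θ_min ≈ 35.26°; θ(m_l=-1) ≈ 114.09°; L_z,max = 2ℏ

For a d orbital, l = 2.
cos θ_min = 2/√6, so θ_min ≈ 35.26°.
For m_l = -1: cos θ = -1/√6, θ ≈ 114.09°.
L_z,max = lℏ = 2ℏ.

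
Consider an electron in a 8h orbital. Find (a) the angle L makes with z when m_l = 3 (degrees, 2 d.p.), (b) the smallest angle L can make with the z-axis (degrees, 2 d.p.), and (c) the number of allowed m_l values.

The 8h subshell has l = 5.
For m_l = 3: cos θ = 3/√30, θ ≈ 56.79°.
cos θ_min = 5/√30, so θ_min ≈ 24.09°.
There are 2l+1 = 11 values of m_l.

θ(m_l=3) ≈ 56.79°; θ_min ≈ 24.09°; 11 values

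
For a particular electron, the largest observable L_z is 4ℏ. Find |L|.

The maximum L_z equals lℏ, giving l = 4.
Then |L| = ℏ√(4·5) = 2√5 ℏ.

|L| = 2√5 ℏ ≈ 4.472ℏ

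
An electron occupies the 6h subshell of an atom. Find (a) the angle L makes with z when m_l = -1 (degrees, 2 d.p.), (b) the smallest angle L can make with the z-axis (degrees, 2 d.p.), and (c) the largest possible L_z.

θ(m_l=-1) ≈ 100.52°; θ_min ≈ 24.09°; L_z,max = 5ℏ

6h means n = 6, l = 5.
For m_l = -1: cos θ = -1/√30, θ ≈ 100.52°.
cos θ_min = 5/√30, so θ_min ≈ 24.09°.
L_z,max = lℏ = 5ℏ.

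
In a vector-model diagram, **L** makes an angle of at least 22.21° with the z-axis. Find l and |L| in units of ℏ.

l = 6, |L| = √42 ℏ ≈ 6.481ℏ

cos²θ_min = l/(l+1) = 0.8571.
Thus l = 0.8571/(1 − 0.8571) ≈ 6.
Then |L| = ℏ√(6·7) = √42 ℏ.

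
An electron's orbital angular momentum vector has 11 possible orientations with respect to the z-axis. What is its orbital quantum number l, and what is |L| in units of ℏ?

l = 5, |L| = √30 ℏ ≈ 5.477ℏ

2l + 1 = 11 ⇒ l = 5.
Then |L| = √(l(l+1)) ℏ = √30 ℏ.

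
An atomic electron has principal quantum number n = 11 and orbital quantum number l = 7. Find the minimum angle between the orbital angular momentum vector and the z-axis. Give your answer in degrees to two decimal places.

|L| = √(l(l+1)) ℏ = 2√14 ℏ.
The smallest angle corresponds to the largest L_z, i.e. m_l = l = 7, giving L_z = 7ℏ.
cos θ_min = 7/√56, so θ_min ≈ 20.70°.

θ_min ≈ 20.70°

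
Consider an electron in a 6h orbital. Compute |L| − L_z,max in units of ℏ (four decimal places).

|L| − L_z,max ≈ 0.4772ℏ

6h means n = 6, l = 5.
|L| = √30 ℏ ≈ 5.4772ℏ, while L_z,max = lℏ = 5ℏ.
The difference is (√30 − 5)ℏ ≈ 0.4772ℏ.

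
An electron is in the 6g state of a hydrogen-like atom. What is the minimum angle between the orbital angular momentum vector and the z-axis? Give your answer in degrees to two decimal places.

6g means n = 6, l = 4.
|L| = ℏ√(l(l+1)) = 2√5 ℏ.
The smallest angle corresponds to the largest L_z, i.e. m_l = l = 4, giving L_z = 4ℏ.
cos θ_min = 4/√20, so θ_min ≈ 26.57°.

θ_min ≈ 26.57°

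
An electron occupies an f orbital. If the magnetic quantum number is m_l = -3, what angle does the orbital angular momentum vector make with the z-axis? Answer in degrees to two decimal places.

F corresponds to l = 3.
|L| = ℏ√(l(l+1)) = 2√3 ℏ.
L_z = m_l ℏ = −3ℏ.
cos θ = L_z/|L| = -3/√12, so θ ≈ 150.00°.

θ ≈ 150.00°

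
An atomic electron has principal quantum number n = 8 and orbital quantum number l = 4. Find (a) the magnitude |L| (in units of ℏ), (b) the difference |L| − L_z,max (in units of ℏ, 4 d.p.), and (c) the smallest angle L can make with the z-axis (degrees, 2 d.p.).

|L| = 2√5 ℏ ≈ 4.472ℏ; |L|−L_z,max ≈ 0.4721ℏ; θ_min ≈ 26.57°

|L| = ℏ√(4·5) = 2√5 ℏ ≈ 4.472ℏ.
|L| − L_z,max = (2√5 − 4)ℏ ≈ 0.4721ℏ.
cos θ_min = 4/√20, so θ_min ≈ 26.57°.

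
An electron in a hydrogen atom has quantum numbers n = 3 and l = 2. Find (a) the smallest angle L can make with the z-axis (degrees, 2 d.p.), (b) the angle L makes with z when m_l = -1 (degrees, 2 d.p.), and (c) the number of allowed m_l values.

θ_min ≈ 35.26°; θ(m_l=-1) ≈ 114.09°; 5 values

cos θ_min = 2/√6, so θ_min ≈ 35.26°.
For m_l = -1: cos θ = -1/√6, θ ≈ 114.09°.
There are 2l+1 = 5 values of m_l.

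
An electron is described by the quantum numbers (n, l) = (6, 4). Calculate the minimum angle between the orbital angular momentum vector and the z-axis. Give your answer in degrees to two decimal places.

θ_min ≈ 26.57°

|L| = √(l(l+1)) ℏ = 2√5 ℏ.
The smallest angle corresponds to the largest L_z, i.e. m_l = l = 4, giving L_z = 4ℏ.
cos θ_min = 4/√20, so θ_min ≈ 26.57°.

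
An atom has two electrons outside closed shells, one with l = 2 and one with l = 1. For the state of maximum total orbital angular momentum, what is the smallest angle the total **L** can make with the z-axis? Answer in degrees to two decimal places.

By the triangle rule, |l₁ − l₂| ≤ L ≤ l₁ + l₂.
L ∈ {1, 2, 3}.
The maximum is L = 3, with |L_tot| = ℏ√(3·4) = 2√3 ℏ.
The minimum angle with z is arccos(3/√12) ≈ 30.00°.

θ_min ≈ 30.00°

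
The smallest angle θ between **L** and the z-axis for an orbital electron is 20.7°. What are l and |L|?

cos²θ_min = l/(l+1) = 0.8751.
Solving: l = 7.
Then |L| = ℏ√(7·8) = 2√14 ℏ.

l = 7, |L| = 2√14 ℏ ≈ 7.483ℏ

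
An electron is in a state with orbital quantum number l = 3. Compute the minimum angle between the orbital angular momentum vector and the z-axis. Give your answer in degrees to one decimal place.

|L|² = l(l+1)ℏ² = 12ℏ², so |L| = 2√3 ℏ.
The smallest angle corresponds to the largest L_z, i.e. m_l = l = 3, giving L_z = 3ℏ.
cos θ_min = 3/√12, so θ_min ≈ 30.0°.

θ_min ≈ 30.0°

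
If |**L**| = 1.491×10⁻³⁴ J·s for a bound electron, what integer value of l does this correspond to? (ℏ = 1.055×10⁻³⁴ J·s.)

l = 1

In units of ℏ, |L| ≈ 1.413.
l(l+1) ≈ 1.413² ≈ 2.00, so l = 1.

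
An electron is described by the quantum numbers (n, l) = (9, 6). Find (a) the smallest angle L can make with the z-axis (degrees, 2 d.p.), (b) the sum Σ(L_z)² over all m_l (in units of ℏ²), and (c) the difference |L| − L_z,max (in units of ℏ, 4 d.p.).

θ_min ≈ 22.21°; Σ(L_z)² = 182 ℏ²; |L|−L_z,max ≈ 0.4807ℏ

cos θ_min = 6/√42, so θ_min ≈ 22.21°.
Σ m_l² = 182, so Σ(L_z)² = 182 ℏ².
|L| − L_z,max = (√42 − 6)ℏ ≈ 0.4807ℏ.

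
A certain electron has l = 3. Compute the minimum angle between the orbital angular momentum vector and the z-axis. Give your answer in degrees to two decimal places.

|L|² = l(l+1)ℏ² = 12ℏ², so |L| = 2√3 ℏ.
The smallest angle corresponds to the largest L_z, i.e. m_l = l = 3, giving L_z = 3ℏ.
cos θ_min = 3/√12, so θ_min ≈ 30.00°.

θ_min ≈ 30.00°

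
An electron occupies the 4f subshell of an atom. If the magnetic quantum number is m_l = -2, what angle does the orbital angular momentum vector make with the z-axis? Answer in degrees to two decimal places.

4f means n = 4, l = 3.
|L|² = l(l+1)ℏ² = 12ℏ², so |L| = 2√3 ℏ.
L_z = m_l ℏ = −2ℏ.
cos θ = L_z/|L| = -2/√12, so θ ≈ 125.26°.

θ ≈ 125.26°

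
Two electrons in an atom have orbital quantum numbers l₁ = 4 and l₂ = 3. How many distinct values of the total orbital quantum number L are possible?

7

By the triangle rule, |l₁ − l₂| ≤ L ≤ l₁ + l₂.
So L can be 1, 2, 3, 4, 5, 6, 7.
That is 7 values.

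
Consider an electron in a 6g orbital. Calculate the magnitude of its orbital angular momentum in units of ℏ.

The 6g subshell has l = 4.
|L| = ℏ√(l(l+1)) = ℏ√(4·5) = 2√5 ℏ

|L| = 2√5 ℏ ≈ 4.472ℏ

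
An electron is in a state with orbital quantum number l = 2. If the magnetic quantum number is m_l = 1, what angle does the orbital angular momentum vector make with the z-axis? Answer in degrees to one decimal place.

|L| = ℏ√(l(l+1)) = √6 ℏ.
L_z = m_l ℏ = 1ℏ.
cos θ = L_z/|L| = 1/√6, so θ ≈ 65.9°.

θ ≈ 65.9°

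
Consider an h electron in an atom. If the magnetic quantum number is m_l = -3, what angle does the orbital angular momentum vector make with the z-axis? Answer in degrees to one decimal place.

The letter h corresponds to l = 5.
|L|² = l(l+1)ℏ² = 30ℏ², so |L| = √30 ℏ.
L_z = m_l ℏ = −3ℏ.
cos θ = L_z/|L| = -3/√30, so θ ≈ 123.2°.

θ ≈ 123.2°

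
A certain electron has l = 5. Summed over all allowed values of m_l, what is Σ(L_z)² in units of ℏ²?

m_l runs from −5 to 5, i.e. {-5, -4, -3, -2, -1, 0, 1, 2, 3, 4, 5}.
Summing m² from −5 to 5: Σ m_l² = 110.

Σ(L_z)² = 110 ℏ²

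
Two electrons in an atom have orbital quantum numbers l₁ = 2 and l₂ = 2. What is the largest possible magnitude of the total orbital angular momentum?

|L_tot|_max = 2√5 ℏ ≈ 4.472ℏ

Angular momentum addition gives L = |l₁ − l₂|, …, l₁ + l₂.
Allowed values: L = 0, 1, 2, 3, 4.
The largest magnitude corresponds to L = 4: |L_tot| = ℏ√(4·5) = 2√5 ℏ.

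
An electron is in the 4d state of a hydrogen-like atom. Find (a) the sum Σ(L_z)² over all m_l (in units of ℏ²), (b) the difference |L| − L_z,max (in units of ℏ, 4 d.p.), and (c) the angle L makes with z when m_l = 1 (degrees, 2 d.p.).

For 4d, l = 2.
Σ m_l² = 10, so Σ(L_z)² = 10 ℏ².
|L| − L_z,max = (√6 − 2)ℏ ≈ 0.4495ℏ.
For m_l = 1: cos θ = 1/√6, θ ≈ 65.91°.

Σ(L_z)² = 10 ℏ²; |L|−L_z,max ≈ 0.4495ℏ; θ(m_l=1) ≈ 65.91°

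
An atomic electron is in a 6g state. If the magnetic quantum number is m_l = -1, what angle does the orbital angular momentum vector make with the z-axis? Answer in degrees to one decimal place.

θ ≈ 102.9°

The 6g subshell has l = 4.
|L| = ℏ√(l(l+1)) = 2√5 ℏ.
L_z = m_l ℏ = −1ℏ.
cos θ = L_z/|L| = -1/√20, so θ ≈ 102.9°.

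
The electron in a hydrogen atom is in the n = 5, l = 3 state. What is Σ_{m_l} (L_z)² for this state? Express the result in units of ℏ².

m_l runs from −3 to 3, i.e. {-3, -2, -1, 0, 1, 2, 3}.
Summing m² from −3 to 3: Σ m_l² = 28.

Σ(L_z)² = 28 ℏ²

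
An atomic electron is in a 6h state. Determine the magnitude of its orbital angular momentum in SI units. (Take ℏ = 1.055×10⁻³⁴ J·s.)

6h means n = 6, l = 5.
|L| = ℏ√(l(l+1)) = ℏ√(5·6) = √30 ℏ
Numerically, |L| = 5.477 × (1.055×10⁻³⁴ J·s) = 5.778×10⁻³⁴ J·s.

|L| = 5.778×10⁻³⁴ J·s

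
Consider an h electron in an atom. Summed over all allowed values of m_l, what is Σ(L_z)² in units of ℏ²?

Σ(L_z)² = 110 ℏ²

For an h orbital, l = 5.
m_l ∈ {-5, -4, -3, -2, -1, 0, 1, 2, 3, 4, 5}.
Summing m² from −5 to 5: Σ m_l² = 110.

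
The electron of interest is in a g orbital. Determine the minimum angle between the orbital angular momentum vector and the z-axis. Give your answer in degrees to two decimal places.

θ_min ≈ 26.57°

For a g orbital, l = 4.
|L|² = l(l+1)ℏ² = 20ℏ², so |L| = 2√5 ℏ.
The smallest angle corresponds to the largest L_z, i.e. m_l = l = 4, giving L_z = 4ℏ.
cos θ_min = 4/√20, so θ_min ≈ 26.57°.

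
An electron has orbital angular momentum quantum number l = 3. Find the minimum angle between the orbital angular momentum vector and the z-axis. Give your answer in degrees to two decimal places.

|L|² = l(l+1)ℏ² = 12ℏ², so |L| = 2√3 ℏ.
The smallest angle corresponds to the largest L_z, i.e. m_l = l = 3, giving L_z = 3ℏ.
cos θ_min = 3/√12, so θ_min ≈ 30.00°.

θ_min ≈ 30.00°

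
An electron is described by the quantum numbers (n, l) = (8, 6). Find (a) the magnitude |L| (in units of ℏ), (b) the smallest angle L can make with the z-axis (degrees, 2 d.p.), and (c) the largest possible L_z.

|L| = ℏ√(6·7) = √42 ℏ ≈ 6.481ℏ.
cos θ_min = 6/√42, so θ_min ≈ 22.21°.
L_z,max = lℏ = 6ℏ.

|L| = √42 ℏ ≈ 6.481ℏ; θ_min ≈ 22.21°; L_z,max = 6ℏ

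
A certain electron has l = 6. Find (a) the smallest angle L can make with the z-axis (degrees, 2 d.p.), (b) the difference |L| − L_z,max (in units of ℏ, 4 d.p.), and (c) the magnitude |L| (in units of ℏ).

cos θ_min = 6/√42, so θ_min ≈ 22.21°.
|L| − L_z,max = (√42 − 6)ℏ ≈ 0.4807ℏ.
|L| = ℏ√(6·7) = √42 ℏ ≈ 6.481ℏ.

θ_min ≈ 22.21°; |L|−L_z,max ≈ 0.4807ℏ; |L| = √42 ℏ ≈ 6.481ℏ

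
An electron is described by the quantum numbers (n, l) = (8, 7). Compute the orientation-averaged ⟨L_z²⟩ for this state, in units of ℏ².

m_l ∈ {-7, -6, -5, -4, -3, -2, -1, 0, 1, 2, 3, 4, 5, 6, 7}.
⟨L_z²⟩ = ℏ²·(Σ m_l²)/(2l+1) = ℏ²·280/15 = 18.67ℏ².

⟨L_z²⟩ = 18.67 ℏ²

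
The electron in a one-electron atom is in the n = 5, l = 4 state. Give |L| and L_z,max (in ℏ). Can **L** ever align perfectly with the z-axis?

|L| = 2√5 ℏ ≈ 4.4721ℏ, while L_z,max = lℏ = 4ℏ.
Since |L| > L_z,max, the vector can never point exactly along z; the closest it comes is θ_min = arccos(4/√20) ≈ 26.6°.

No: L_z,max = 4ℏ < |L| = 2√5 ℏ ≈ 4.472ℏ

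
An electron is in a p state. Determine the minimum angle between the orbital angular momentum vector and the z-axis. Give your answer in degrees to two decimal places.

θ_min ≈ 45.00°

The letter p corresponds to l = 1.
|L|² = l(l+1)ℏ² = 2ℏ², so |L| = √2 ℏ.
The smallest angle corresponds to the largest L_z, i.e. m_l = l = 1, giving L_z = 1ℏ.
cos θ_min = 1/√2, so θ_min ≈ 45.00°.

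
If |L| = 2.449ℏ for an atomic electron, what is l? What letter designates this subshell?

Since |L|² = l(l+1)ℏ², l(l+1) = 6.
l² + l − 6 = 0 ⇒ l = 2.

l = 2 (d orbital)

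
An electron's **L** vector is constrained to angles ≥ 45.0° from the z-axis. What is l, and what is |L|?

cos²θ_min = l/(l+1) = 0.5000.
l = cos²θ/sin²θ ≈ 1.
Then |L| = ℏ√(1·2) = √2 ℏ.

l = 1, |L| = √2 ℏ ≈ 1.414ℏ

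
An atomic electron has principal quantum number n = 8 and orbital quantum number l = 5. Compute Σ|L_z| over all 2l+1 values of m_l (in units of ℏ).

m_l ∈ {-5, -4, -3, -2, -1, 0, 1, 2, 3, 4, 5}.
Σ|m_l| = 2(1+2+…+5) = 30.

Σ|L_z| = 30 ℏ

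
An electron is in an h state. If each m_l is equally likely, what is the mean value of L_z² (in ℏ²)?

An h state has l = 5.
m_l ∈ {-5, -4, -3, -2, -1, 0, 1, 2, 3, 4, 5}.
⟨L_z²⟩ = ℏ²·(Σ m_l²)/(2l+1) = ℏ²·110/11 = 10ℏ².

⟨L_z²⟩ = 10 ℏ²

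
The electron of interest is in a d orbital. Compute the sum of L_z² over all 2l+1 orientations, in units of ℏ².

D corresponds to l = 2.
The allowed m_l values are -2, -1, 0, 1, 2.
Summing m² from −2 to 2: Σ m_l² = 10.

Σ(L_z)² = 10 ℏ²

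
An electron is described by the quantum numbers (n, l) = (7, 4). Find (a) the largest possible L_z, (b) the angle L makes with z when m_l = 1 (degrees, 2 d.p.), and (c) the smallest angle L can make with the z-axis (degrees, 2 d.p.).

L_z,max = 4ℏ; θ(m_l=1) ≈ 77.08°; θ_min ≈ 26.57°

L_z,max = lℏ = 4ℏ.
For m_l = 1: cos θ = 1/√20, θ ≈ 77.08°.
cos θ_min = 4/√20, so θ_min ≈ 26.57°.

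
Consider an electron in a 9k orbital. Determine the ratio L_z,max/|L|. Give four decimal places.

The 9k subshell has l = 7.
|L| = 2√14 ℏ ≈ 7.4833ℏ, while L_z,max = lℏ = 7ℏ.
L_z,max/|L| = 7/√56 = 0.9354.

L_z,max/|L| = 0.9354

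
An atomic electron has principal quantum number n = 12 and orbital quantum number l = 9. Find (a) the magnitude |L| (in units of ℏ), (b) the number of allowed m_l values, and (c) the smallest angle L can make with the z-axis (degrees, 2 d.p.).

|L| = ℏ√(9·10) = 3√10 ℏ ≈ 9.487ℏ.
There are 2l+1 = 19 values of m_l.
cos θ_min = 9/√90, so θ_min ≈ 18.43°.

|L| = 3√10 ℏ ≈ 9.487ℏ; 19 values; θ_min ≈ 18.43°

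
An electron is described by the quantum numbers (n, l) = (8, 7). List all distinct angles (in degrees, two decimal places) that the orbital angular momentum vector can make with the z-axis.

θ ∈ {20.70°, 36.70°, 48.08°, 57.69°, 66.37°, 74.50°, 82.32°, 90.00°, 97.68°, 105.50°, 113.63°, 122.31°, 131.92°, 143.30°, 159.30°}

|L|² = l(l+1)ℏ² = 56ℏ², so |L| = 2√14 ℏ.
cos θ = m_l/√56 for each m_l ∈ {-7, -6, -5, -4, -3, -2, -1, 0, 1, 2, 3, 4, 5, 6, 7}.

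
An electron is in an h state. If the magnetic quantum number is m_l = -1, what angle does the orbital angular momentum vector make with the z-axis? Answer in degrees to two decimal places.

θ ≈ 100.52°

The letter h corresponds to l = 5.
|L| = √(l(l+1)) ℏ = √30 ℏ.
L_z = m_l ℏ = −1ℏ.
cos θ = L_z/|L| = -1/√30, so θ ≈ 100.52°.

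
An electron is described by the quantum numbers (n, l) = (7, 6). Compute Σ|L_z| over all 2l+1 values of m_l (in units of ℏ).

m_l ∈ {-6, -5, -4, -3, -2, -1, 0, 1, 2, 3, 4, 5, 6}.
Σ|m_l| = l(l+1) = 42.

Σ|L_z| = 42 ℏ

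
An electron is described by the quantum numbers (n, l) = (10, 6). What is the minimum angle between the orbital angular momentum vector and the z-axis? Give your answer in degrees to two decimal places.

θ_min ≈ 22.21°

|L| = √(l(l+1)) ℏ = √42 ℏ.
The smallest angle corresponds to the largest L_z, i.e. m_l = l = 6, giving L_z = 6ℏ.
cos θ_min = 6/√42, so θ_min ≈ 22.21°.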